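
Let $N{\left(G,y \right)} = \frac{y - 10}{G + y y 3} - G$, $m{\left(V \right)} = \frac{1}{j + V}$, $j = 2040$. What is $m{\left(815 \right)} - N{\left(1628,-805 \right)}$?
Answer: $\frac{9043515074348}{5554982065} \approx 1628.0$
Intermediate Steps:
$m{\left(V \right)} = \frac{1}{2040 + V}$
$N{\left(G,y \right)} = - G + \frac{-10 + y}{G + 3 y^{2}}$ ($N{\left(G,y \right)} = \frac{-10 + y}{G + y^{2} \cdot 3} - G = \frac{-10 + y}{G + 3 y^{2}} - G = - G + \frac{-10 + y}{G + 3 y^{2}}$)
$m{\left(815 \right)} - N{\left(1628,-805 \right)} = \frac{1}{2040 + 815} - \frac{-10 - 805 - 1628^{2} - 4884 \left(-805\right)^{2}}{1628 + 3 \left(-805\right)^{2}} = \frac{1}{2855} - \frac{-10 - 805 - 2650384 - 4884 \cdot 648025}{1628 + 3 \cdot 648025} = \frac{1}{2855} - \frac{-10 - 805 - 2650384 - 3164954100}{1628 + 1944075} = \frac{1}{2855} - \frac{1}{1945703} \left(-3167605299\right) = \frac{1}{2855} - - \frac{3167605299}{1945703} = \frac{1}{2855} + \frac{3167605299}{1945703} = \frac{9043515074348}{5554982065}$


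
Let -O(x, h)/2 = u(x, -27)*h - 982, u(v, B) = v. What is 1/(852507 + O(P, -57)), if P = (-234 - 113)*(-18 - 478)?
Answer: 1/20475239 ≈ 4.8839e-8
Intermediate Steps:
P = 172112 (P = -347*(-496) = 172112)
O(x, h) = 1964 - 2*h*x (O(x, h) = -2*(x*h - 982) = -2*(h*x - 982) = -2*(-982 + h*x) = 1964 - 2*h*x)
1/(852507 + O(P, -57)) = 1/(852507 + (1964 - 2*(-57)*172112)) = 1/(852507 + (1964 + 19620768)) = 1/(852507 + 19622732) = 1/20475239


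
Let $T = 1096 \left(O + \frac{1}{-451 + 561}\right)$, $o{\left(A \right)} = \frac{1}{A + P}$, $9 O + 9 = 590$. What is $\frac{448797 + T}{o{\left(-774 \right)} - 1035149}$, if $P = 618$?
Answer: $- \frac{13373470604}{26644735425} \approx -0.50192$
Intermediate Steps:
$O = \frac{581}{9}$ ($O = -1 + \frac{1}{9} \cdot 590 = -1 + \frac{590}{9} = \frac{581}{9} \approx 64.556$)
$o{\left(A \right)} = \frac{1}{618 + A}$ ($o{\left(A \right)} = \frac{1}{A + 618} = \frac{1}{618 + A}$)
$T = \frac{35027612}{495}$ ($T = 1096 \left(\frac{581}{9} + \frac{1}{-451 + 561}\right) = 1096 \left(\frac{581}{9} + \frac{1}{110}\right) = 1096 \cdot \frac{63919}{990} = \frac{35027612}{495} \approx 70763.0$)
$\frac{448797 + T}{o{\left(-774 \right)} - 1035149} = \frac{448797 + \frac{35027612}{495}}{\frac{1}{618 - 774} - 1035149} = \frac{257182127}{495 \left(\frac{1}{-156} - 1035149\right)} = \frac{257182127}{495 \left(- \frac{1}{156} - 1035149\right)} = \frac{257182127}{495 \left(- \frac{161483245}{156}\right)} = \frac{257182127}{495} \left(- \frac{156}{161483245}\right) = - \frac{13373470604}{26644735425}$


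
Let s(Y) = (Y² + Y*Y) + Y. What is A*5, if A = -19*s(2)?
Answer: -950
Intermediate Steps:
s(Y) = Y + 2*Y² (s(Y) = (Y² + Y²) + Y = 2*Y² + Y = Y + 2*Y²)
A = -190 (A = -38*(1 + 2*2) = -38*(1 + 4) = -38*5 = -19*10 = -190)
A*5 = -190*5 = -950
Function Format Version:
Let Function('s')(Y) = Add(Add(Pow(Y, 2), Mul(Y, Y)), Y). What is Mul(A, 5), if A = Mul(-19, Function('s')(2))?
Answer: -950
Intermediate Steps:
Function('s')(Y) = Add(Y, Mul(2, Pow(Y, 2))) (Function('s')(Y) = Add(Add(Pow(Y, 2), Pow(Y, 2)), Y) = Add(Mul(2, Pow(Y, 2)), Y) = Add(Y, Mul(2, Pow(Y, 2))))
A = -190 (A = Mul(-19, Mul(2, Add(1, Mul(2, 2)))) = Mul(-19, Mul(2, Add(1, 4))) = Mul(-19, Mul(2, 5)) = Mul(-19, 10) = -190)
Mul(A, 5) = Mul(-190, 5) = -950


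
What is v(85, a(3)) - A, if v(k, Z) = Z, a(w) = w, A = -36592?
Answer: 36595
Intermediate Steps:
v(85, a(3)) - A = 3 - 1*(-36592) = 3 + 36592 = 36595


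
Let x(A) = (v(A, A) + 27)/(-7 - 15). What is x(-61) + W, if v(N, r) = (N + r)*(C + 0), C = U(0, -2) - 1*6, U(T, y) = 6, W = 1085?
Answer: 23843/22 ≈ 1083.8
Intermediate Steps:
C = 0 (C = 6 - 1*6 = 6 - 6 = 0)
v(N, r) = 0 (v(N, r) = (N + r)*(0 + 0) = (N + r)*0 = 0)
x(A) = -27/22 (x(A) = (0 + 27)/(-7 - 15) = 27/(-22) = 27*(-1/22) = -27/22)
x(-61) + W = -27/22 + 1085 = 23843/22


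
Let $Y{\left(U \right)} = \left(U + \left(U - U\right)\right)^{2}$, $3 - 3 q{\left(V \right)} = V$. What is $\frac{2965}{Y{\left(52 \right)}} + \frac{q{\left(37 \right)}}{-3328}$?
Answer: $\frac{71381}{64896} \approx 1.0999$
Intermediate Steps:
$q{\left(V \right)} = 1 - \frac{V}{3}$
$Y{\left(U \right)} = U^{2}$ ($Y{\left(U \right)} = \left(U + 0\right)^{2} = U^{2}$)
$\frac{2965}{Y{\left(52 \right)}} + \frac{q{\left(37 \right)}}{-3328} = \frac{2965}{52^{2}} + \frac{1 - \frac{37}{3}}{-3328} = \frac{2965}{2704} + \left(1 - \frac{37}{3}\right) \left(- \frac{1}{3328}\right) = 2965 \cdot \frac{1}{2704} - - \frac{17}{4992} = \frac{2965}{2704} + \frac{17}{4992} = \frac{71381}{64896}$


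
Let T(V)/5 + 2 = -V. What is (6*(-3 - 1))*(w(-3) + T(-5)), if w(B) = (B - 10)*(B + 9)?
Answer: 1512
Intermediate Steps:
w(B) = (-10 + B)*(9 + B)
T(V) = -10 - 5*V (T(V) = -10 + 5*(-V) = -10 - 5*V)
(6*(-3 - 1))*(w(-3) + T(-5)) = (6*(-3 - 1))*((-90 + (-3)**2 - 1*(-3)) + (-10 - 5*(-5))) = (6*(-4))*((-90 + 9 + 3) + (-10 + 25)) = -24*(-78 + 15) = -24*(-63) = 1512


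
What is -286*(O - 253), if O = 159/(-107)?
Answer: 7787780/107 ≈ 72783.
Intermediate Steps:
O = -159/107 (O = 159*(-1/107) = -159/107 ≈ -1.4860)
-286*(O - 253) = -286*(-159/107 - 253) = -286*(-27230/107) = 7787780/107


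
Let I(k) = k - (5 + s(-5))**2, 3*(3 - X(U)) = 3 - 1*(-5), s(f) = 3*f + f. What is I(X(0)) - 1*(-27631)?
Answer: 82219/3 ≈ 27406.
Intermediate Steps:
s(f) = 4*f
X(U) = 1/3 (X(U) = 3 - (3 - 1*(-5))/3 = 3 - (3 + 5)/3 = 3 - 1/3*8 = 3 - 8/3 = 1/3)
I(k) = -225 + k (I(k) = k - (5 + 4*(-5))**2 = k - (5 - 20)**2 = k - 1*(-15)**2 = k - 1*225 = k - 225 = -225 + k)
I(X(0)) - 1*(-27631) = (-225 + 1/3) - 1*(-27631) = -674/3 + 27631 = 82219/3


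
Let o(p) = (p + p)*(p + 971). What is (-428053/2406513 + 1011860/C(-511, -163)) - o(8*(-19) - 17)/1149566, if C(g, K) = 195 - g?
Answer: 30427920867625835/21229462385769 ≈ 1433.3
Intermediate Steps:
o(p) = 2*p*(971 + p) (o(p) = (2*p)*(971 + p) = 2*p*(971 + p))
(-428053/2406513 + 1011860/C(-511, -163)) - o(8*(-19) - 17)/1149566 = (-428053/2406513 + 1011860/(195 - 1*(-511))) - 2*(8*(-19) - 17)*(971 + (8*(-19) - 17))/1149566 = (-428053*1/2406513 + 1011860/(195 + 511)) - 2*(-152 - 17)*(971 + (-152 - 17))/1149566 = (-18611/104631 + 1011860/706) - 2*(-169)*(971 - 169)/1149566 = (-18611/104631 + 1011860*(1/706)) - 2*(-169)*802/1149566 = (-18611/104631 + 505930/353) - (-271076)/1149566 = 52929392147/36934743 - 1*(-135538/574783) = 52929392147/36934743 + 135538/574783 = 30427920867625835/21229462385769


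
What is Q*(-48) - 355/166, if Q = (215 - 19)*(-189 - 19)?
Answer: 324839069/166 ≈ 1.9569e+6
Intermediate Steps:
Q = -40768 (Q = 196*(-208) = -40768)
Q*(-48) - 355/166 = -40768*(-48) - 355/166 = 1956864 - 355*1/166 = 1956864 - 355/166 = 324839069/166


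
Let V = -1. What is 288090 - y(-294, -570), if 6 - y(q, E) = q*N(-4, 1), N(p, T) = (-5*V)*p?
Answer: 293964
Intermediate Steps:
N(p, T) = 5*p (N(p, T) = (-5*(-1))*p = 5*p)
y(q, E) = 6 + 20*q (y(q, E) = 6 - q*5*(-4) = 6 - q*(-20) = 6 - (-20)*q = 6 + 20*q)
288090 - y(-294, -570) = 288090 - (6 + 20*(-294)) = 288090 - (6 - 5880) = 288090 - 1*(-5874) = 288090 + 5874 = 293964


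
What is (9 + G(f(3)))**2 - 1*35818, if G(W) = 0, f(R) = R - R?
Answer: -35737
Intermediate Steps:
f(R) = 0
(9 + G(f(3)))**2 - 1*35818 = (9 + 0)**2 - 1*35818 = 9**2 - 35818 = 81 - 35818 = -35737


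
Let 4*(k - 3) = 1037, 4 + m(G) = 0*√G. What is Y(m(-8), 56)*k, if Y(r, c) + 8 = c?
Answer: 12588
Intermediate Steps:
m(G) = -4 (m(G) = -4 + 0*√G = -4 + 0 = -4)
Y(r, c) = -8 + c
k = 1049/4 (k = 3 + (¼)*1037 = 3 + 1037/4 = 1049/4 ≈ 262.25)
Y(m(-8), 56)*k = (-8 + 56)*(1049/4) = 48*(1049/4) = 12588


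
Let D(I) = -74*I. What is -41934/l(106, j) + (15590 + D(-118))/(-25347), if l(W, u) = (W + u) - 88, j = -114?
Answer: 176761031/405552 ≈ 435.85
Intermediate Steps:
l(W, u) = -88 + W + u
-41934/l(106, j) + (15590 + D(-118))/(-25347) = -41934/(-88 + 106 - 114) + (15590 - 74*(-118))/(-25347) = -41934/(-96) + (15590 + 8732)*(-1/25347) = -41934*(-1/96) + 24322*(-1/25347) = 6989/16 - 24322/25347 = 176761031/405552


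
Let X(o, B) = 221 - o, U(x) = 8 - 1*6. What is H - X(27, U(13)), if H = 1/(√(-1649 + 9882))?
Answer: -194 + √8233/8233 ≈ -193.99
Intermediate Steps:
U(x) = 2 (U(x) = 8 - 6 = 2)
H = √8233/8233 (H = 1/(√8233) = √8233/8233 ≈ 0.011021)
H - X(27, U(13)) = √8233/8233 - (221 - 1*27) = √8233/8233 - (221 - 27) = √8233/8233 - 1*194 = √8233/8233 - 194 = -194 + √8233/8233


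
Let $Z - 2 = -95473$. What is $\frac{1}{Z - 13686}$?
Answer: $- \frac{1}{109157} \approx -9.1611 \cdot 10^{-6}$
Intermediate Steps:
$Z = -95471$ ($Z = 2 - 95473 = -95471$)
$\frac{1}{Z - 13686} = \frac{1}{-95471 - 13686} = \frac{1}{-109157} = - \frac{1}{109157}$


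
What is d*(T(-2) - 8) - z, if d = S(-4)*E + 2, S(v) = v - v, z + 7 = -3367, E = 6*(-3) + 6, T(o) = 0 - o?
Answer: 3362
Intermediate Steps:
T(o) = -o
E = -12 (E = -18 + 6 = -12)
z = -3374 (z = -7 - 3367 = -3374)
S(v) = 0
d = 2 (d = 0*(-12) + 2 = 0 + 2 = 2)
d*(T(-2) - 8) - z = 2*(-1*(-2) - 8) - 1*(-3374) = 2*(2 - 8) + 3374 = 2*(-6) + 3374 = -12 + 3374 = 3362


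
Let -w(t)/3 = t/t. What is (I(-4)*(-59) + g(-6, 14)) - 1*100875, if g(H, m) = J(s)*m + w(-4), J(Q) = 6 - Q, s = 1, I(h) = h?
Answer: -100572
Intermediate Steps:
w(t) = -3 (w(t) = -3*t/t = -3*1 = -3)
g(H, m) = -3 + 5*m (g(H, m) = (6 - 1*1)*m - 3 = (6 - 1)*m - 3 = 5*m - 3 = -3 + 5*m)
(I(-4)*(-59) + g(-6, 14)) - 1*100875 = (-4*(-59) + (-3 + 5*14)) - 1*100875 = (236 + (-3 + 70)) - 100875 = (236 + 67) - 100875 = 303 - 100875 = -100572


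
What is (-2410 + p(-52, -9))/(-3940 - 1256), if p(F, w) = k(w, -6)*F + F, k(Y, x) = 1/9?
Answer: 11105/23382 ≈ 0.47494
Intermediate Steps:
k(Y, x) = ⅑
p(F, w) = 10*F/9 (p(F, w) = F/9 + F = 10*F/9)
(-2410 + p(-52, -9))/(-3940 - 1256) = (-2410 + (10/9)*(-52))/(-3940 - 1256) = (-2410 - 520/9)/(-5196) = -22210/9*(-1/5196) = 11105/23382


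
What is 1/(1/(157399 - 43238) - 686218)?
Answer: -114161/78339333097 ≈ -1.4573e-6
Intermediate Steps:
1/(1/(157399 - 43238) - 686218) = 1/(1/114161 - 686218) = 1/(-78339333097/114161) = -114161/78339333097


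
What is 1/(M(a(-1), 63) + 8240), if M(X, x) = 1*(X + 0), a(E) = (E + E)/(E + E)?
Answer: 1/8241 ≈ 0.00012134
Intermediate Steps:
a(E) = 1 (a(E) = (2*E)/((2*E)) = (2*E)*(1/(2*E)) = 1)
M(X, x) = X (M(X, x) = 1*X = X)
1/(M(a(-1), 63) + 8240) = 1/(1 + 8240) = 1/8241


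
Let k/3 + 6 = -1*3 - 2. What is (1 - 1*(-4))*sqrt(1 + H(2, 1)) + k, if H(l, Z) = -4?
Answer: -33 + 5*I*sqrt(3) ≈ -33.0 + 8.6602*I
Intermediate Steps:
k = -33 (k = -18 + 3*(-1*3 - 2) = -18 + 3*(-3 - 2) = -18 + 3*(-5) = -18 - 15 = -33)
(1 - 1*(-4))*sqrt(1 + H(2, 1)) + k = (1 - 1*(-4))*sqrt(1 - 4) - 33 = (1 + 4)*sqrt(-3) - 33 = 5*(I*sqrt(3)) - 33 = 5*I*sqrt(3) - 33 = -33 + 5*I*sqrt(3)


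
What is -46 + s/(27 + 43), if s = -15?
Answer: -647/14 ≈ -46.214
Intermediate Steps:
-46 + s/(27 + 43) = -46 - 15/(27 + 43) = -46 - 15/70 = -46 - 15*1/70 = -46 - 3/14 = -647/14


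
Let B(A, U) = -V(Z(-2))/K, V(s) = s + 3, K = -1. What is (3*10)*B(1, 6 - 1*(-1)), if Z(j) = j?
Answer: 30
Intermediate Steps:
V(s) = 3 + s
B(A, U) = 1 (B(A, U) = -(3 - 2)/(-1) = -(-1) = -1*(-1) = 1)
(3*10)*B(1, 6 - 1*(-1)) = (3*10)*1 = 30*1 = 30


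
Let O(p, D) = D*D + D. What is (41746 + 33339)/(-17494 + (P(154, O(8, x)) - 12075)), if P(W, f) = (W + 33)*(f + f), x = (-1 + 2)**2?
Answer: -75085/28821 ≈ -2.6052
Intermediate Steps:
x = 1 (x = 1**2 = 1)
O(p, D) = D + D**2 (O(p, D) = D**2 + D = D + D**2)
P(W, f) = 2*f*(33 + W) (P(W, f) = (33 + W)*(2*f) = 2*f*(33 + W))
(41746 + 33339)/(-17494 + (P(154, O(8, x)) - 12075)) = (41746 + 33339)/(-17494 + (2*(1*(1 + 1))*(33 + 154) - 12075)) = 75085/(-17494 + (2*(1*2)*187 - 12075)) = 75085/(-17494 + (2*2*187 - 12075)) = 75085/(-17494 + (748 - 12075)) = 75085/(-17494 - 11327) = 75085/(-28821) = 75085*(-1/28821) = -75085/28821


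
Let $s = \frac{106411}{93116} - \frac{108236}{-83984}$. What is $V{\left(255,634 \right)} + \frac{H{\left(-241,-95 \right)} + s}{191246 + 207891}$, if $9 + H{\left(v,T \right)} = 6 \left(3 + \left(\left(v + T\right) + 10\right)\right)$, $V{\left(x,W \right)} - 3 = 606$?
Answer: $\frac{29701384921081356}{48771137160527} \approx 609.0$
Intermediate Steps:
$V{\left(x,W \right)} = 609$ ($V{\left(x,W \right)} = 3 + 606 = 609$)
$s = \frac{297114450}{122191471}$ ($s = 106411 \cdot \frac{1}{93116} - - \frac{27059}{20996} = \frac{106411}{93116} + \frac{27059}{20996} = \frac{297114450}{122191471} \approx 2.4315$)
$H{\left(v,T \right)} = 69 + 6 T + 6 v$ ($H{\left(v,T \right)} = -9 + 6 \left(3 + \left(\left(v + T\right) + 10\right)\right) = -9 + 6 \left(3 + \left(\left(T + v\right) + 10\right)\right) = -9 + 6 \left(3 + \left(10 + T + v\right)\right) = -9 + 6 \left(13 + T + v\right) = -9 + \left(78 + 6 T + 6 v\right) = 69 + 6 T + 6 v$)
$V{\left(255,634 \right)} + \frac{H{\left(-241,-95 \right)} + s}{191246 + 207891} = 609 + \frac{\left(69 + 6 \left(-95\right) + 6 \left(-241\right)\right) + \frac{297114450}{122191471}}{191246 + 207891} = 609 + \frac{\left(69 - 570 - 1446\right) + \frac{297114450}{122191471}}{399137} = 609 + \left(-1947 + \frac{297114450}{122191471}\right) \frac{1}{399137} = 609 - \frac{237609679587}{48771137160527} = \frac{29701384921081356}{48771137160527}$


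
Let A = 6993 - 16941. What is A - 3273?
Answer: -13221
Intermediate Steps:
A = -9948
A - 3273 = -9948 - 3273 = -13221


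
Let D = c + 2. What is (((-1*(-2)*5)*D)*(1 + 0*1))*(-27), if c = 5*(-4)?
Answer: 4860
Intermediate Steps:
c = -20
D = -18 (D = -20 + 2 = -18)
(((-1*(-2)*5)*D)*(1 + 0*1))*(-27) = (((-1*(-2)*5)*(-18))*(1 + 0*1))*(-27) = (((2*5)*(-18))*(1 + 0))*(-27) = ((10*(-18))*1)*(-27) = -180*1*(-27) = -180*(-27) = 4860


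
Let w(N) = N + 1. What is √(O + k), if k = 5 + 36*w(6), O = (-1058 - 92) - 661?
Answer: I*√1554 ≈ 39.421*I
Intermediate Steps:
w(N) = 1 + N
O = -1811 (O = -1150 - 661 = -1811)
k = 257 (k = 5 + 36*(1 + 6) = 5 + 36*7 = 5 + 252 = 257)
√(O + k) = √(-1811 + 257) = √(-1554) = I*√1554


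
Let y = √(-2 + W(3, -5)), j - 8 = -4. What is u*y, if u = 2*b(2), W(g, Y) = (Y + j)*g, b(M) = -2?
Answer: -4*I*√5 ≈ -8.9443*I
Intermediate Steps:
j = 4 (j = 8 - 4 = 4)
W(g, Y) = g*(4 + Y) (W(g, Y) = (Y + 4)*g = (4 + Y)*g = g*(4 + Y))
u = -4 (u = 2*(-2) = -4)
y = I*√5 (y = √(-2 + 3*(4 - 5)) = √(-2 + 3*(-1)) = √(-2 - 3) = √(-5) = I*√5 ≈ 2.2361*I)
u*y = -4*I*√5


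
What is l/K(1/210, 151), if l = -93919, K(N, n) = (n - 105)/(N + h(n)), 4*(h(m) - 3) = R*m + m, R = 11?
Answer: -1284825337/1380 ≈ -9.3103e+5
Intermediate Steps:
h(m) = 3 + 3*m (h(m) = 3 + (11*m + m)/4 = 3 + (12*m)/4 = 3 + 3*m)
K(N, n) = (-105 + n)/(3 + N + 3*n) (K(N, n) = (n - 105)/(N + (3 + 3*n)) = (-105 + n)/(3 + N + 3*n))
l/K(1/210, 151) = -93919*(3 + 1/210 + 3*151)/(-105 + 151) = -93919/(46/(3 + 1/210 + 453)) = -93919/(46/(95761/210)) = -93919/((210/95761)*46) = -93919/9660/95761 = -93919*95761/9660 = -1284825337/1380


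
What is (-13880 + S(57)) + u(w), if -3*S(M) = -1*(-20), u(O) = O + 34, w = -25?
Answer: -41633/3 ≈ -13878.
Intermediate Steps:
u(O) = 34 + O
S(M) = -20/3 (S(M) = -(-1)*(-20)/3 = -⅓*20 = -20/3)
(-13880 + S(57)) + u(w) = (-13880 - 20/3) + (34 - 25) = -41660/3 + 9 = -41633/3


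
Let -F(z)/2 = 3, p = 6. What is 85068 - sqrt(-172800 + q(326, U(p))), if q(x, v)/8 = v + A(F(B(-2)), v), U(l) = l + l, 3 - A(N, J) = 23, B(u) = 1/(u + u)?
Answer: 85068 - 8*I*sqrt(2701) ≈ 85068.0 - 415.77*I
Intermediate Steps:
B(u) = 1/(2*u)
F(z) = -6 (F(z) = -2*3 = -6)
A(N, J) = -20 (A(N, J) = 3 - 1*23 = 3 - 23 = -20)
U(l) = 2*l
q(x, v) = -160 + 8*v (q(x, v) = 8*(v - 20) = 8*(-20 + v) = -160 + 8*v)
85068 - sqrt(-172800 + q(326, U(p))) = 85068 - sqrt(-172800 + (-160 + 8*(2*6))) = 85068 - sqrt(-172800 + (-160 + 8*12)) = 85068 - sqrt(-172800 + (-160 + 96)) = 85068 - sqrt(-172800 - 64) = 85068 - sqrt(-172864) = 85068 - 8*I*sqrt(2701)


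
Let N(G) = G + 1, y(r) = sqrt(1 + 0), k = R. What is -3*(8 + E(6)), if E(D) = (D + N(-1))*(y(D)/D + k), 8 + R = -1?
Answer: 135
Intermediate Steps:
R = -9 (R = -8 - 1 = -9)
k = -9
y(r) = 1 (y(r) = sqrt(1) = 1)
N(G) = 1 + G
E(D) = D*(-9 + 1/D) (E(D) = (D + (1 - 1))*(1/D - 9) = (D + 0)*(1/D - 9) = D*(-9 + 1/D))
-3*(8 + E(6)) = -3*(8 + (1 - 9*6)) = -3*(8 + (1 - 54)) = -3*(8 - 53) = -3*(-45) = 135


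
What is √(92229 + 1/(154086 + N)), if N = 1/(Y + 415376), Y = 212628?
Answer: √863612027601845655014954105/96766624345 ≈ 303.69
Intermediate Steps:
N = 1/628004 (N = 1/(212628 + 415376) = 1/628004 ≈ 1.5923e-6)
√(92229 + 1/(154086 + N)) = √(92229 + 1/(154086 + 1/628004)) = √(92229 + 1/(96766624345/628004)) = √(92229 + 628004/96766624345) = √(8924688997343009/96766624345) = √863612027601845655014954105/96766624345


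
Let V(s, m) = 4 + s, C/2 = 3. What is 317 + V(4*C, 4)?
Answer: 345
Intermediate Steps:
C = 6 (C = 2*3 = 6)
317 + V(4*C, 4) = 317 + (4 + 4*6) = 317 + (4 + 24) = 317 + 28 = 345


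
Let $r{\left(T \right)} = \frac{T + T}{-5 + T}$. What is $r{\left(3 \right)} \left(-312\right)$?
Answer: $936$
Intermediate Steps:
$r{\left(T \right)} = \frac{2 T}{-5 + T}$
$r{\left(3 \right)} \left(-312\right) = 2 \cdot 3 \frac{1}{-5 + 3} \left(-312\right) = 2 \cdot 3 \frac{1}{-2} \left(-312\right) = 2 \cdot 3 \left(- \frac{1}{2}\right) \left(-312\right) = \left(-3\right) \left(-312\right) = 936$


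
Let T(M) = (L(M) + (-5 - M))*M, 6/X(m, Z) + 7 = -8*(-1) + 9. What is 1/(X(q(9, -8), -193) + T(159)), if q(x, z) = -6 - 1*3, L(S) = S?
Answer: -5/3972 ≈ -0.0012588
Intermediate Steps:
q(x, z) = -9 (q(x, z) = -6 - 3 = -9)
X(m, Z) = 3/5 (X(m, Z) = 6/(-7 + (-8*(-1) + 9)) = 6/(-7 + (8 + 9)) = 6/(-7 + 17) = 6/10 = 6*(1/10) = 3/5)
T(M) = -5*M (T(M) = (M + (-5 - M))*M = -5*M)
1/(X(q(9, -8), -193) + T(159)) = 1/(3/5 - 5*159) = 1/(3/5 - 795) = 1/(-3972/5) = -5/3972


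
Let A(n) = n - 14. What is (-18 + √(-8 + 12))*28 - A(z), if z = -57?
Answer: -377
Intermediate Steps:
A(n) = -14 + n
(-18 + √(-8 + 12))*28 - A(z) = (-18 + √(-8 + 12))*28 - (-14 - 57) = (-18 + √4)*28 - 1*(-71) = (-18 + 2)*28 + 71 = -16*28 + 71 = -448 + 71 = -377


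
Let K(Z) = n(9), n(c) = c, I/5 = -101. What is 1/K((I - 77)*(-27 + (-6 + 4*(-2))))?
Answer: 1/9 ≈ 0.11111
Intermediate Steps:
I = -505 (I = 5*(-101) = -505)
K(Z) = 9
1/K((I - 77)*(-27 + (-6 + 4*(-2)))) = 1/9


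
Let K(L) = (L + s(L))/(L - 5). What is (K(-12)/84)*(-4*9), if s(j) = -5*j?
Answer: 144/119 ≈ 1.2101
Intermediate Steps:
K(L) = -4*L/(-5 + L) (K(L) = (L - 5*L)/(L - 5) = (-4*L)/(-5 + L) = -4*L/(-5 + L))
(K(-12)/84)*(-4*9) = (-4*(-12)/(-5 - 12)/84)*(-4*9) = (-4*(-12)/(-17)*(1/84))*(-36) = (-4*(-12)*(-1/17)*(1/84))*(-36) = -48/17*1/84*(-36) = -4/119*(-36) = 144/119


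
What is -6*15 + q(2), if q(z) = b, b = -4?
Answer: -94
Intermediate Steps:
q(z) = -4
-6*15 + q(2) = -6*15 - 4 = -90 - 4 = -94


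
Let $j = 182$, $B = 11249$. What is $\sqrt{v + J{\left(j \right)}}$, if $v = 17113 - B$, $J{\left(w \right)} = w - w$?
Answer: $2 \sqrt{1466} \approx 76.577$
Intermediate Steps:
$J{\left(w \right)} = 0$
$v = 5864$ ($v = 17113 - 11249 = 5864$)
$\sqrt{v + J{\left(j \right)}} = \sqrt{5864 + 0} = \sqrt{5864} = 2 \sqrt{1466}$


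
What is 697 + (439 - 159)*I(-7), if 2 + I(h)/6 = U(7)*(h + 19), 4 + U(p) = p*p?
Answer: 904537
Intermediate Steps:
U(p) = -4 + p² (U(p) = -4 + p*p = -4 + p²)
I(h) = 5118 + 270*h (I(h) = -12 + 6*((-4 + 7²)*(h + 19)) = -12 + 6*((-4 + 49)*(19 + h)) = -12 + 6*(45*(19 + h)) = -12 + 6*(855 + 45*h) = -12 + (5130 + 270*h) = 5118 + 270*h)
697 + (439 - 159)*I(-7) = 697 + (439 - 159)*(5118 + 270*(-7)) = 697 + 280*(5118 - 1890) = 697 + 280*3228 = 697 + 903840 = 904537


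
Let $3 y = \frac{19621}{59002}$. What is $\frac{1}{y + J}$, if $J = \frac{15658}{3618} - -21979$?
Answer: $\frac{106734618}{2346393927143} \approx 4.5489 \cdot 10^{-5}$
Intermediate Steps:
$y = \frac{19621}{177006}$ ($y = \frac{19621 \cdot \frac{1}{59002}}{3} = \frac{1}{3} \cdot \frac{19621}{59002} = \frac{19621}{177006} \approx 0.11085$)
$J = \frac{39767840}{1809}$ ($J = 15658 \cdot \frac{1}{3618} + 21979 = \frac{7829}{1809} + 21979 = \frac{39767840}{1809} \approx 21983.0$)
$\frac{1}{y + J} = \frac{1}{\frac{19621}{177006} + \frac{39767840}{1809}} = \frac{1}{\frac{2346393927143}{106734618}} = \frac{106734618}{2346393927143}$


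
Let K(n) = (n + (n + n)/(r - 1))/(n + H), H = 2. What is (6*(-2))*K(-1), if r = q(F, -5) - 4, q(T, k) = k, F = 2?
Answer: 48/5 ≈ 9.6000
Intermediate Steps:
r = -9 (r = -5 - 4 = -9)
K(n) = 4*n/(5*(2 + n)) (K(n) = (n + (n + n)/(-9 - 1))/(n + 2) = (n + (2*n)/(-10))/(2 + n) = (n + (2*n)*(-1/10))/(2 + n) = (n - n/5)/(2 + n) = (4*n/5)/(2 + n) = 4*n/(5*(2 + n)))
(6*(-2))*K(-1) = (6*(-2))*((4/5)*(-1)/(2 - 1)) = -48*(-1)/(5*1) = -48*(-1)/5 = -12*(-4/5) = 48/5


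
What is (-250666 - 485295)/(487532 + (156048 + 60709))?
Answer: -735961/704289 ≈ -1.0450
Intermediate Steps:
(-250666 - 485295)/(487532 + (156048 + 60709)) = -735961/(487532 + 216757) = -735961/704289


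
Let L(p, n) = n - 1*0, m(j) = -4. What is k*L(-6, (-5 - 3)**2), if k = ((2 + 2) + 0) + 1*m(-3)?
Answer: 0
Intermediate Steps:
L(p, n) = n (L(p, n) = n + 0 = n)
k = 0 (k = ((2 + 2) + 0) + 1*(-4) = (4 + 0) - 4 = 4 - 4 = 0)
k*L(-6, (-5 - 3)**2) = 0*(-5 - 3)**2 = 0*(-8)**2 = 0*64 = 0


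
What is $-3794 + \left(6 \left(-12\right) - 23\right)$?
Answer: $-3889$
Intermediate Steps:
$-3794 + \left(6 \left(-12\right) - 23\right) = -3794 - 95 = -3889$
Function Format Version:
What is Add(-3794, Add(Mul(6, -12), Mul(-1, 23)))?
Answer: -3889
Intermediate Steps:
Add(-3794, Add(Mul(6, -12), Mul(-1, 23))) = Add(-3794, Add(-72, -23)) = Add(-3794, -95) = -3889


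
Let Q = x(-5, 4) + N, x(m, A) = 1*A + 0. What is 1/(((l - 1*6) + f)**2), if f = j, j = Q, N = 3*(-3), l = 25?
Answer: 1/196 ≈ 0.0051020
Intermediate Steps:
x(m, A) = A (x(m, A) = A + 0 = A)
N = -9
Q = -5 (Q = 4 - 9 = -5)
j = -5
f = -5
1/(((l - 1*6) + f)**2) = 1/(((25 - 1*6) - 5)**2) = 1/(((25 - 6) - 5)**2) = 1/((19 - 5)**2) = 1/(14**2) = 1/196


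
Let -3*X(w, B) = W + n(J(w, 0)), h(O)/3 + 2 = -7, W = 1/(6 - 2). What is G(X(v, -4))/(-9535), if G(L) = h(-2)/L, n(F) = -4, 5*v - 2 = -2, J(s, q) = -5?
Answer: 108/47675 ≈ 0.0022653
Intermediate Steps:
v = 0 (v = ⅖ + (⅕)*(-2) = ⅖ - ⅖ = 0)
W = ¼ (W = 1/4 = ¼ ≈ 0.25000)
h(O) = -27 (h(O) = -6 + 3*(-7) = -6 - 21 = -27)
X(w, B) = 5/4 (X(w, B) = -(¼ - 4)/3 = -⅓*(-15/4) = 5/4)
G(L) = -27/L
G(X(v, -4))/(-9535) = -27/5/4/(-9535) = -27*⅘*(-1/9535) = -108/5*(-1/9535) = 108/47675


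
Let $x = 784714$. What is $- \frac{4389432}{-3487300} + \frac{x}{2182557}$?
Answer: $\frac{3079179667456}{1902807756525} \approx 1.6182$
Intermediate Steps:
$- \frac{4389432}{-3487300} + \frac{x}{2182557} = - \frac{4389432}{-3487300} + \frac{784714}{2182557} = \left(-4389432\right) \left(- \frac{1}{3487300}\right) + 784714 \cdot \frac{1}{2182557} = \frac{1097358}{871825} + \frac{784714}{2182557} = \frac{3079179667456}{1902807756525}$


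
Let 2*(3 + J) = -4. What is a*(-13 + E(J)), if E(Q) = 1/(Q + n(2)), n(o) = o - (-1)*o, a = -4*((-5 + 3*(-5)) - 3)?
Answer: -1288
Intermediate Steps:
J = -5 (J = -3 + (½)*(-4) = -3 - 2 = -5)
a = 92 (a = -4*((-5 - 15) - 3) = -4*(-20 - 3) = -4*(-23) = 92)
n(o) = 2*o (n(o) = o + o = 2*o)
E(Q) = 1/(4 + Q) (E(Q) = 1/(Q + 2*2) = 1/(Q + 4) = 1/(4 + Q))
a*(-13 + E(J)) = 92*(-13 + 1/(4 - 5)) = 92*(-13 + 1/(-1)) = 92*(-13 - 1) = 92*(-14) = -1288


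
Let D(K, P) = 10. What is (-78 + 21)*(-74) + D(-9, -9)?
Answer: 4228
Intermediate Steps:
(-78 + 21)*(-74) + D(-9, -9) = (-78 + 21)*(-74) + 10 = -57*(-74) + 10 = 4218 + 10 = 4228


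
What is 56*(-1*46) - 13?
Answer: -2589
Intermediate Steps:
56*(-1*46) - 13 = 56*(-46) - 13 = -2576 - 13 = -2589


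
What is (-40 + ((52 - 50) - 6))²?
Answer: 1936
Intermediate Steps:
(-40 + ((52 - 50) - 6))² = (-40 + (2 - 6))² = (-40 - 4)² = (-44)² = 1936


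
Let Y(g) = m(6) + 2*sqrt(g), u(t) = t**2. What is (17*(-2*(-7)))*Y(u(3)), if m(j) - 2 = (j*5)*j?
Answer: 44744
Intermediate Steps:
m(j) = 2 + 5*j**2 (m(j) = 2 + (j*5)*j = 2 + (5*j)*j = 2 + 5*j**2)
Y(g) = 182 + 2*sqrt(g) (Y(g) = (2 + 5*6**2) + 2*sqrt(g) = (2 + 5*36) + 2*sqrt(g) = (2 + 180) + 2*sqrt(g) = 182 + 2*sqrt(g))
(17*(-2*(-7)))*Y(u(3)) = (17*(-2*(-7)))*(182 + 2*sqrt(3**2)) = (17*14)*(182 + 2*sqrt(9)) = 238*(182 + 2*3) = 238*(182 + 6) = 238*188 = 44744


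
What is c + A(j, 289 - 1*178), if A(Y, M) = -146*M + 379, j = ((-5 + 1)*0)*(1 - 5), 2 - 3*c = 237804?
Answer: -285283/3 ≈ -95094.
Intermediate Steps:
c = -237802/3 (c = ⅔ - ⅓*237804 = ⅔ - 79268 = -237802/3 ≈ -79267.)
j = 0 (j = -4*0*(-4) = 0*(-4) = 0)
A(Y, M) = 379 - 146*M
c + A(j, 289 - 1*178) = -237802/3 + (379 - 146*(289 - 1*178)) = -237802/3 + (379 - 146*(289 - 178)) = -237802/3 + (379 - 146*111) = -237802/3 + (379 - 16206) = -237802/3 - 15827 = -285283/3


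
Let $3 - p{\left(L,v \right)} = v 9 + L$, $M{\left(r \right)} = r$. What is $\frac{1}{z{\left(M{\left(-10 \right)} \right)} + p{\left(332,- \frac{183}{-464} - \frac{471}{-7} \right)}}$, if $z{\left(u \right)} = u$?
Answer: $- \frac{3248}{3079497} \approx -0.0010547$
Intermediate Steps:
$p{\left(L,v \right)} = 3 - L - 9 v$ ($p{\left(L,v \right)} = 3 - \left(v 9 + L\right) = 3 - \left(9 v + L\right) = 3 - \left(L + 9 v\right) = 3 - L - 9 v$)
$\frac{1}{z{\left(M{\left(-10 \right)} \right)} + p{\left(332,- \frac{183}{-464} - \frac{471}{-7} \right)}} = \frac{1}{-10 - \left(329 + 9 \left(- \frac{183}{-464} - \frac{471}{-7}\right)\right)} = \frac{1}{-10 - \left(329 + 9 \left(\left(-183\right) \left(- \frac{1}{464}\right) - - \frac{471}{7}\right)\right)} = \frac{1}{-10 - \left(329 + 9 \left(\frac{183}{464} + \frac{471}{7}\right)\right)} = \frac{1}{-10 - \frac{3047017}{3248}} = \frac{1}{- \frac{3079497}{3248}} = - \frac{3248}{3079497}$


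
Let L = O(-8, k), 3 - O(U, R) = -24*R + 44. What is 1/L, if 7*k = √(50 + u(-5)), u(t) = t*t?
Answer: -2009/39169 - 840*√3/39169 ≈ -0.088435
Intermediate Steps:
u(t) = t²
k = 5*√3/7 (k = √(50 + (-5)²)/7 = √(50 + 25)/7 = √75/7 = (5*√3)/7 = 5*√3/7 ≈ 1.2372)
O(U, R) = -41 + 24*R (O(U, R) = 3 - (-24*R + 44) = 3 - (44 - 24*R) = 3 + (-44 + 24*R) = -41 + 24*R)
L = -41 + 120*√3/7 (L = -41 + 24*(5*√3/7) = -41 + 120*√3/7 ≈ -11.308)
1/L = 1/(-41 + 120*√3/7)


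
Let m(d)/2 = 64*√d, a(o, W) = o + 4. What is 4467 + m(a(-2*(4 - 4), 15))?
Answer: 4723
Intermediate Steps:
a(o, W) = 4 + o
m(d) = 128*√d (m(d) = 2*(64*√d) = 128*√d)
4467 + m(a(-2*(4 - 4), 15)) = 4467 + 128*√(4 - 2*(4 - 4)) = 4467 + 128*√(4 - 2*0) = 4467 + 128*√(4 + 0) = 4467 + 128*√4 = 4467 + 128*2 = 4467 + 256 = 4723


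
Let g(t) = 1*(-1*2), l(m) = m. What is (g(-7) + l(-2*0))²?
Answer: 4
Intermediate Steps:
g(t) = -2 (g(t) = 1*(-2) = -2)
(g(-7) + l(-2*0))² = (-2 - 2*0)² = (-2 + 0)² = (-2)² = 4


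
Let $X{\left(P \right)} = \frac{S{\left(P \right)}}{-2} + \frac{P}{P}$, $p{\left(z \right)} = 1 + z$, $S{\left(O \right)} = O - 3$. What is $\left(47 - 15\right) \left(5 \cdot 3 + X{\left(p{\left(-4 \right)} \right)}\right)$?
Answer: $608$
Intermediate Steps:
$S{\left(O \right)} = -3 + O$ ($S{\left(O \right)} = O - 3 = -3 + O$)
$X{\left(P \right)} = \frac{5}{2} - \frac{P}{2}$ ($X{\left(P \right)} = \frac{-3 + P}{-2} + \frac{P}{P} = \left(-3 + P\right) \left(- \frac{1}{2}\right) + 1 = \left(\frac{3}{2} - \frac{P}{2}\right) + 1 = \frac{5}{2} - \frac{P}{2}$)
$\left(47 - 15\right) \left(5 \cdot 3 + X{\left(p{\left(-4 \right)} \right)}\right) = \left(47 - 15\right) \left(5 \cdot 3 + \left(\frac{5}{2} - \frac{1 - 4}{2}\right)\right) = 32 \left(15 + \left(\frac{5}{2} - - \frac{3}{2}\right)\right) = 32 \left(15 + \left(\frac{5}{2} + \frac{3}{2}\right)\right) = 32 \left(15 + 4\right) = 32 \cdot 19 = 608$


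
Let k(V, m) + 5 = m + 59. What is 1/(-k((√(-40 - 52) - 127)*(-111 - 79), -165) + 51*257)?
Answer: 1/13218 ≈ 7.5654e-5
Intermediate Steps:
k(V, m) = 54 + m (k(V, m) = -5 + (m + 59) = -5 + (59 + m) = 54 + m)
1/(-k((√(-40 - 52) - 127)*(-111 - 79), -165) + 51*257) = 1/(-(54 - 165) + 51*257) = 1/(-1*(-111) + 13107) = 1/(111 + 13107) = 1/13218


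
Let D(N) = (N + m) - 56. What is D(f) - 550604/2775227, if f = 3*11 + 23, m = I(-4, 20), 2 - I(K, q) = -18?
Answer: 54953936/2775227 ≈ 19.802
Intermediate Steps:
I(K, q) = 20 (I(K, q) = 2 - 1*(-18) = 2 + 18 = 20)
m = 20
f = 56 (f = 33 + 23 = 56)
D(N) = -36 + N (D(N) = (N + 20) - 56 = (20 + N) - 56 = -36 + N)
D(f) - 550604/2775227 = (-36 + 56) - 550604/2775227 = 20 - 550604*1/2775227 = 20 - 550604/2775227 = 54953936/2775227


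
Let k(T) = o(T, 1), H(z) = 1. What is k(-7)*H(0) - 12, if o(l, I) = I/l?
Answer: -85/7 ≈ -12.143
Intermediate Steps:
k(T) = 1/T
k(-7)*H(0) - 12 = 1/(-7) - 12 = -1/7*1 - 12 = -1/7 - 12 = -85/7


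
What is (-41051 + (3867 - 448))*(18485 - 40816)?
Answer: 840360192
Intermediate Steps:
(-41051 + (3867 - 448))*(18485 - 40816) = (-41051 + 3419)*(-22331) = -37632*(-22331) = 840360192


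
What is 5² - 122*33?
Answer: -4001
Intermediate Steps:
5² - 122*33 = 25 - 4026 = -4001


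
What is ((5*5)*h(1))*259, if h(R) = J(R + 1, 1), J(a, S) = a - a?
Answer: 0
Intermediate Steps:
J(a, S) = 0
h(R) = 0
((5*5)*h(1))*259 = ((5*5)*0)*259 = (25*0)*259 = 0*259 = 0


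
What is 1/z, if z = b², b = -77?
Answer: 1/5929 ≈ 0.00016866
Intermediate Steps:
z = 5929 (z = (-77)² = 5929)
1/z = 1/5929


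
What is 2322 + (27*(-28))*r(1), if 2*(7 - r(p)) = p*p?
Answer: -2592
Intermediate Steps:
r(p) = 7 - p**2/2 (r(p) = 7 - p*p/2 = 7 - p**2/2)
2322 + (27*(-28))*r(1) = 2322 + (27*(-28))*(7 - 1/2*1**2) = 2322 - 756*(7 - 1/2*1) = 2322 - 756*(7 - 1/2) = 2322 - 756*13/2 = 2322 - 4914 = -2592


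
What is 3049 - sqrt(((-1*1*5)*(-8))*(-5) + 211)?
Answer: 3049 - sqrt(11) ≈ 3045.7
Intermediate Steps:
3049 - sqrt(((-1*1*5)*(-8))*(-5) + 211) = 3049 - sqrt((-1*5*(-8))*(-5) + 211) = 3049 - sqrt(-5*(-8)*(-5) + 211) = 3049 - sqrt(40*(-5) + 211) = 3049 - sqrt(-200 + 211) = 3049 - sqrt(11)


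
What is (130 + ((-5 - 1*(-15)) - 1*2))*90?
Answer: 12420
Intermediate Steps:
(130 + ((-5 - 1*(-15)) - 1*2))*90 = (130 + ((-5 + 15) - 2))*90 = (130 + (10 - 2))*90 = (130 + 8)*90 = 138*90 = 12420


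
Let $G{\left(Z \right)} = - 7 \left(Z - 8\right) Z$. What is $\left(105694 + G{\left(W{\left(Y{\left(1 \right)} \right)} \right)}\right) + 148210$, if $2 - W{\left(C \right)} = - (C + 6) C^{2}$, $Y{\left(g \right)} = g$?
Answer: $253841$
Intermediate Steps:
$W{\left(C \right)} = 2 - C^{2} \left(-6 - C\right)$ ($W{\left(C \right)} = 2 - - (C + 6) C^{2} = 2 - - (6 + C) C^{2} = 2 - \left(-6 - C\right) C^{2} = 2 - C^{2} \left(-6 - C\right)$)
$G{\left(Z \right)} = Z \left(56 - 7 Z\right)$ ($G{\left(Z \right)} = - 7 \left(-8 + Z\right) Z = \left(56 - 7 Z\right) Z = Z \left(56 - 7 Z\right)$)
$\left(105694 + G{\left(W{\left(Y{\left(1 \right)} \right)} \right)}\right) + 148210 = \left(105694 + 7 \left(2 + 1^{3} + 6 \cdot 1^{2}\right) \left(8 - \left(2 + 1^{3} + 6 \cdot 1^{2}\right)\right)\right) + 148210 = \left(105694 + 7 \left(2 + 1 + 6 \cdot 1\right) \left(8 - \left(2 + 1 + 6 \cdot 1\right)\right)\right) + 148210 = \left(105694 + 7 \left(2 + 1 + 6\right) \left(8 - \left(2 + 1 + 6\right)\right)\right) + 148210 = \left(105694 + 7 \cdot 9 \left(8 - 9\right)\right) + 148210 = \left(105694 + 7 \cdot 9 \left(-1\right)\right) + 148210 = \left(105694 - 63\right) + 148210 = 105631 + 148210 = 253841$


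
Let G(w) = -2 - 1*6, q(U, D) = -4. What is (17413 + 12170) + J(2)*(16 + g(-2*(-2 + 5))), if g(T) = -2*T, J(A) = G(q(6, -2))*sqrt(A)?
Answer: 29583 - 224*sqrt(2) ≈ 29266.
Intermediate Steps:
G(w) = -8 (G(w) = -2 - 6 = -8)
J(A) = -8*sqrt(A)
(17413 + 12170) + J(2)*(16 + g(-2*(-2 + 5))) = (17413 + 12170) + (-8*sqrt(2))*(16 - (-4)*(-2 + 5)) = 29583 + (-8*sqrt(2))*(16 - (-4)*3) = 29583 + (-8*sqrt(2))*(16 - 2*(-6)) = 29583 + (-8*sqrt(2))*(16 + 12) = 29583 - 8*sqrt(2)*28 = 29583 - 224*sqrt(2)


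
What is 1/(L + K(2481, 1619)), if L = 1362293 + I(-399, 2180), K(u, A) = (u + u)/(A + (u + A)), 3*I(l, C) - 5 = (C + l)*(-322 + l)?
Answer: 5719/5343043621 ≈ 1.0704e-6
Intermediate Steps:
I(l, C) = 5/3 + (-322 + l)*(C + l)/3 (I(l, C) = 5/3 + ((C + l)*(-322 + l))/3 = 5/3 + ((-322 + l)*(C + l))/3 = 5/3 + (-322 + l)*(C + l)/3)
K(u, A) = 2*u/(u + 2*A) (K(u, A) = (2*u)/(A + (A + u)) = (2*u)/(u + 2*A) = 2*u/(u + 2*A))
L = 934261 (L = 1362293 + (5/3 - 322/3*2180 - 322/3*(-399) + (⅓)*(-399)² + (⅓)*2180*(-399)) = 1362293 + (5/3 - 701960/3 + 42826 + (⅓)*159201 - 289940) = 1362293 + (5/3 - 701960/3 + 42826 + 53067 - 289940) = 1362293 - 428032 = 934261)
1/(L + K(2481, 1619)) = 1/(934261 + 2*2481/(2481 + 2*1619)) = 1/(934261 + 2*2481/(2481 + 3238)) = 1/(934261 + 2*2481/5719) = 1/(934261 + 2*2481*(1/5719)) = 1/(934261 + 4962/5719) = 1/(5343043621/5719) = 5719/5343043621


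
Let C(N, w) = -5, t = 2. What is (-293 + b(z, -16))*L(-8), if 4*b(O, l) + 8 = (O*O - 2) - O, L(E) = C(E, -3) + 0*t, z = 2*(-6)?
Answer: 2565/2 ≈ 1282.5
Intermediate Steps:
z = -12
L(E) = -5 (L(E) = -5 + 0*2 = -5 + 0 = -5)
b(O, l) = -5/2 - O/4 + O²/4 (b(O, l) = -2 + ((O*O - 2) - O)/4 = -2 + ((O² - 2) - O)/4 = -2 + ((-2 + O²) - O)/4 = -2 + (-2 + O² - O)/4 = -2 + (-½ - O/4 + O²/4) = -5/2 - O/4 + O²/4)
(-293 + b(z, -16))*L(-8) = (-293 + (-5/2 - ¼*(-12) + (¼)*(-12)²))*(-5) = (-293 + (-5/2 + 3 + (¼)*144))*(-5) = (-293 + (-5/2 + 3 + 36))*(-5) = (-293 + 73/2)*(-5) = -513/2*(-5) = 2565/2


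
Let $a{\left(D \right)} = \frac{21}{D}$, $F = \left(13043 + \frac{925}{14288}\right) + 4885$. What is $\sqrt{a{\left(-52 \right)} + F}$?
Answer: $\frac{\sqrt{38657452761005}}{46436} \approx 133.89$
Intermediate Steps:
$F = \frac{256156189}{14288}$ ($F = \left(13043 + 925 \cdot \frac{1}{14288}\right) + 4885 = \left(13043 + \frac{925}{14288}\right) + 4885 = \frac{186359309}{14288} + 4885 = \frac{256156189}{14288} \approx 17928.0$)
$\sqrt{a{\left(-52 \right)} + F} = \sqrt{\frac{21}{-52} + \frac{256156189}{14288}} = \sqrt{21 \left(- \frac{1}{52}\right) + \frac{256156189}{14288}} = \sqrt{- \frac{21}{52} + \frac{256156189}{14288}} = \sqrt{\frac{3329955445}{185744}} = \frac{\sqrt{38657452761005}}{46436}$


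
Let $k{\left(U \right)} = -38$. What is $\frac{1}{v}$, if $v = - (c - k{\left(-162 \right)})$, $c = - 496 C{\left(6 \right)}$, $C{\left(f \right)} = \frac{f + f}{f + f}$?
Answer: $\frac{1}{458} \approx 0.0021834$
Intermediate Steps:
$C{\left(f \right)} = 1$ ($C{\left(f \right)} = \frac{2 f}{2 f} = 2 f \frac{1}{2 f} = 1$)
$c = -496$ ($c = \left(-496\right) 1 = -496$)
$v = 458$ ($v = - (-496 - -38) = - (-496 + 38) = \left(-1\right) \left(-458\right) = 458$)
$\frac{1}{v} = \frac{1}{458}$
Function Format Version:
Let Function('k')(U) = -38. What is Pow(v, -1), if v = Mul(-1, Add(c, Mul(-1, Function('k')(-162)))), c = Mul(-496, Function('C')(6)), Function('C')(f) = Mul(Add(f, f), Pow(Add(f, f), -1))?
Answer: Rational(1, 458) ≈ 0.0021834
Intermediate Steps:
Function('C')(f) = 1 (Function('C')(f) = Mul(Mul(2, f), Pow(Mul(2, f), -1)) = Mul(Mul(2, f), Mul(Rational(1, 2), Pow(f, -1))) = 1)
c = -496 (c = Mul(-496, 1) = -496)
v = 458 (v = Mul(-1, Add(-496, Mul(-1, -38))) = Mul(-1, Add(-496, 38)) = Mul(-1, -458) = 458)
Pow(v, -1) = Pow(458, -1) = Rational(1, 458)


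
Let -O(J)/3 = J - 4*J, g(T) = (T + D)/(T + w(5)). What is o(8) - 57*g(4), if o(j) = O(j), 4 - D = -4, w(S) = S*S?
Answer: 1404/29 ≈ 48.414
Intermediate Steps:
w(S) = S²
D = 8 (D = 4 - 1*(-4) = 4 + 4 = 8)
g(T) = (8 + T)/(25 + T) (g(T) = (T + 8)/(T + 5²) = (8 + T)/(T + 25) = (8 + T)/(25 + T))
O(J) = 9*J (O(J) = -3*(J - 4*J) = -(-9)*J = 9*J)
o(j) = 9*j
o(8) - 57*g(4) = 9*8 - 57*(8 + 4)/(25 + 4) = 72 - 57*12/29 = 72 - 684/29 = 1404/29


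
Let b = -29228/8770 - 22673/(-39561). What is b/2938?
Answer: -36824873/39205346610 ≈ -0.00093928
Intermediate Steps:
b = -478723349/173474985 (b = -29228*1/8770 - 22673*(-1/39561) = -14614/4385 + 22673/39561 = -478723349/173474985 ≈ -2.7596)
b/2938 = -478723349/173474985/2938 = -478723349/173474985*1/2938 = -36824873/39205346610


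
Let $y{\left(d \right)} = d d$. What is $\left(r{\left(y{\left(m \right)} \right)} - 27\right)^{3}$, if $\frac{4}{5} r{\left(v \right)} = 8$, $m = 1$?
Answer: $-4913$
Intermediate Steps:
$y{\left(d \right)} = d^{2}$
$r{\left(v \right)} = 10$ ($r{\left(v \right)} = \frac{5}{4} \cdot 8 = 10$)
$\left(r{\left(y{\left(m \right)} \right)} - 27\right)^{3} = \left(10 - 27\right)^{3} = \left(-17\right)^{3} = -4913$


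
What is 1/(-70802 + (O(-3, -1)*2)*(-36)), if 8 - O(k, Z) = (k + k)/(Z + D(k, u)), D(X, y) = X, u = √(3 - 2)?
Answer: -1/71270 ≈ -1.4031e-5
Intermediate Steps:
u = 1 (u = √1 = 1)
O(k, Z) = 8 - 2*k/(Z + k) (O(k, Z) = 8 - (k + k)/(Z + k) = 8 - 2*k/(Z + k))
1/(-70802 + (O(-3, -1)*2)*(-36)) = 1/(-70802 + ((2*(3*(-3) + 4*(-1))/(-1 - 3))*2)*(-36)) = 1/(-70802 + ((2*(-9 - 4)/(-4))*2)*(-36)) = 1/(-70802 + ((2*(-¼)*(-13))*2)*(-36)) = 1/(-70802 + ((13/2)*2)*(-36)) = 1/(-70802 + 13*(-36)) = 1/(-70802 - 468) = 1/(-71270) = -1/71270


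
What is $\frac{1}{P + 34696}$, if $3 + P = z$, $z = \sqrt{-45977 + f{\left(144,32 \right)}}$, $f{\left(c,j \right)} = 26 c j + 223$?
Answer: $\frac{34693}{1203530195} - \frac{\sqrt{74054}}{1203530195} \approx 2.86 \cdot 10^{-5}$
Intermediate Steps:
$f{\left(c,j \right)} = 223 + 26 c j$ ($f{\left(c,j \right)} = 26 c j + 223 = 223 + 26 c j$)
$z = \sqrt{74054}$ ($z = \sqrt{-45977 + \left(223 + 26 \cdot 144 \cdot 32\right)} = \sqrt{-45977 + \left(223 + 119808\right)} = \sqrt{-45977 + 120031} = \sqrt{74054} \approx 272.13$)
$P = -3 + \sqrt{74054} \approx 269.13$
$\frac{1}{P + 34696} = \frac{1}{\left(-3 + \sqrt{74054}\right) + 34696} = \frac{1}{34693 + \sqrt{74054}}$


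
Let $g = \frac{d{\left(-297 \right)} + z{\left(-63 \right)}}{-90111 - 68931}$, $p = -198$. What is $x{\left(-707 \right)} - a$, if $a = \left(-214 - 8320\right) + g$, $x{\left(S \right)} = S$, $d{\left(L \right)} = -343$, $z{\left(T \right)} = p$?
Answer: $\frac{1244821193}{159042} \approx 7827.0$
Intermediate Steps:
$z{\left(T \right)} = -198$
$g = \frac{541}{159042}$ ($g = \frac{-343 - 198}{-90111 - 68931} = - \frac{541}{-159042} = \left(-541\right) \left(- \frac{1}{159042}\right) = \frac{541}{159042} \approx 0.0034016$)
$a = - \frac{1357263887}{159042}$ ($a = \left(-214 - 8320\right) + \frac{541}{159042} = -8534 + \frac{541}{159042} = - \frac{1357263887}{159042} \approx -8534.0$)
$x{\left(-707 \right)} - a = -707 - - \frac{1357263887}{159042} = -707 + \frac{1357263887}{159042} = \frac{1244821193}{159042}$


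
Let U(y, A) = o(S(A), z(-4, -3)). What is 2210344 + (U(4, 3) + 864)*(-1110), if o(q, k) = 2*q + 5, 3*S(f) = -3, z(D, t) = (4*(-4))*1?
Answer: 1247974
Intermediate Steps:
z(D, t) = -16 (z(D, t) = -16*1 = -16)
S(f) = -1 (S(f) = (⅓)*(-3) = -1)
o(q, k) = 5 + 2*q
U(y, A) = 3 (U(y, A) = 5 + 2*(-1) = 5 - 2 = 3)
2210344 + (U(4, 3) + 864)*(-1110) = 2210344 + (3 + 864)*(-1110) = 2210344 + 867*(-1110) = 2210344 - 962370 = 1247974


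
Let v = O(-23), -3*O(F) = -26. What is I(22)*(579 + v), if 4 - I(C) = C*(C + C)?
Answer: -1699532/3 ≈ -5.6651e+5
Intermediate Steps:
I(C) = 4 - 2*C² (I(C) = 4 - C*(C + C) = 4 - C*2*C = 4 - 2*C²)
O(F) = 26/3 (O(F) = -⅓*(-26) = 26/3)
v = 26/3 ≈ 8.6667
I(22)*(579 + v) = (4 - 2*22²)*(579 + 26/3) = (4 - 2*484)*(1763/3) = (4 - 968)*(1763/3) = -964*1763/3 = -1699532/3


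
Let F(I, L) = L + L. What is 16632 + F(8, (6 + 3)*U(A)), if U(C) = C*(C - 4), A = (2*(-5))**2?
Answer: 189432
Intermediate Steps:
A = 100 (A = (-10)**2 = 100)
U(C) = C*(-4 + C)
F(I, L) = 2*L
16632 + F(8, (6 + 3)*U(A)) = 16632 + 2*((6 + 3)*(100*(-4 + 100))) = 16632 + 2*(9*(100*96)) = 16632 + 2*(9*9600) = 16632 + 2*86400 = 16632 + 172800 = 189432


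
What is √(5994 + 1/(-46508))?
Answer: √3241246593277/23254 ≈ 77.421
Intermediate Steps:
√(5994 + 1/(-46508)) = √(5994 - 1/46508) = √(278768951/46508) = √3241246593277/23254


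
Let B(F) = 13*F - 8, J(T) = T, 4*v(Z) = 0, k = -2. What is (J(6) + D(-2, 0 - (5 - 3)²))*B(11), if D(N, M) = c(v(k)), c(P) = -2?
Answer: 540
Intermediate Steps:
v(Z) = 0 (v(Z) = (¼)*0 = 0)
D(N, M) = -2
B(F) = -8 + 13*F
(J(6) + D(-2, 0 - (5 - 3)²))*B(11) = (6 - 2)*(-8 + 13*11) = 4*(-8 + 143) = 4*135 = 540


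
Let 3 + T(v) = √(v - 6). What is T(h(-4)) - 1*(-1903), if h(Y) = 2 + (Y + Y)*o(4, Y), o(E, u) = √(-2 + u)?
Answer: 1900 + 2*√(-1 - 2*I*√6) ≈ 1902.8 - 3.4641*I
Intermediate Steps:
h(Y) = 2 + 2*Y*√(-2 + Y) (h(Y) = 2 + (Y + Y)*√(-2 + Y) = 2 + (2*Y)*√(-2 + Y) = 2 + 2*Y*√(-2 + Y))
T(v) = -3 + √(-6 + v) (T(v) = -3 + √(v - 6) = -3 + √(-6 + v))
T(h(-4)) - 1*(-1903) = (-3 + √(-6 + (2 + 2*(-4)*√(-2 - 4)))) - 1*(-1903) = (-3 + √(-6 + (2 + 2*(-4)*√(-6)))) + 1903 = (-3 + √(-6 + (2 + 2*(-4)*(I*√6)))) + 1903 = (-3 + √(-6 + (2 - 8*I*√6))) + 1903 = (-3 + √(-4 - 8*I*√6)) + 1903 = 1900 + √(-4 - 8*I*√6)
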